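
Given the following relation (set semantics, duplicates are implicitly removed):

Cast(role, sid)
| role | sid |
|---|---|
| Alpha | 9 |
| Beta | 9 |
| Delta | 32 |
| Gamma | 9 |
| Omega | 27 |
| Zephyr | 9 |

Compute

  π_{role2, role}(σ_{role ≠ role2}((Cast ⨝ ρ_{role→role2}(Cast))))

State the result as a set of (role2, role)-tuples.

{(Alpha, Beta), (Alpha, Gamma), (Alpha, Zephyr), (Beta, Alpha), (Beta, Gamma), (Beta, Zephyr), (Gamma, Alpha), (Gamma, Beta), (Gamma, Zephyr), (Zephyr, Alpha), (Zephyr, Beta), (Zephyr, Gamma)}

ρ[role→role2]: schema becomes (role2, sid); tuples unchanged.
Natural join on sid: {(Alpha, 9, Alpha), (Alpha, 9, Beta), (Alpha, 9, Gamma), (Alpha, 9, Zephyr), (Beta, 9, Alpha), (Beta, 9, Beta), (Beta, 9, Gamma), (Beta, 9, Zephyr), (Delta, 32, Delta), (Gamma, 9, Alpha), (Gamma, 9, Beta), (Gamma, 9, Gamma), (Gamma, 9, Zephyr), (Omega, 27, Omega), (Zephyr, 9, Alpha), (Zephyr, 9, Beta), (Zephyr, 9, Gamma), (Zephyr, 9, Zephyr)}
Filtering on role ≠ role2 leaves {(Alpha, 9, Beta), (Alpha, 9, Gamma), (Alpha, 9, Zephyr), (Beta, 9, Alpha), (Beta, 9, Gamma), (Beta, 9, Zephyr), (Gamma, 9, Alpha), (Gamma, 9, Beta), (Gamma, 9, Zephyr), (Zephyr, 9, Alpha), (Zephyr, 9, Beta), (Zephyr, 9, Gamma)}.
π[role2, role]: project onto (role2, role) → {(Alpha, Beta), (Alpha, Gamma), (Alpha, Zephyr), (Beta, Alpha), (Beta, Gamma), (Beta, Zephyr), (Gamma, Alpha), (Gamma, Beta), (Gamma, Zephyr), (Zephyr, Alpha), (Zephyr, Beta), (Zephyr, Gamma)}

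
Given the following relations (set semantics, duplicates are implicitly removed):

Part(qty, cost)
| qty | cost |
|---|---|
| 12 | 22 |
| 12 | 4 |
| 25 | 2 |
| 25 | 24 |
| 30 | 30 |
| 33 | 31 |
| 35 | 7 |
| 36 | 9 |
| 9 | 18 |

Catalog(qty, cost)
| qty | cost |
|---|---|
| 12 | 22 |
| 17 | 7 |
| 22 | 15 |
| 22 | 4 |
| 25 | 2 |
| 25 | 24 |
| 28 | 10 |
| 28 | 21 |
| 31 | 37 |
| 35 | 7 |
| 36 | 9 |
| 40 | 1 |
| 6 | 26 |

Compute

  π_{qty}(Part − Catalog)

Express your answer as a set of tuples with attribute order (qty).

{12, 30, 33, 9}

Difference: {(12, 22), (12, 4), (25, 2), (25, 24), (30, 30), (33, 31), (35, 7), (36, 9), (9, 18)} with {(12, 22), (17, 7), (22, 15), (22, 4), (25, 2), (25, 24), (28, 10), (28, 21), (31, 37), (35, 7), (36, 9), (40, 1), (6, 26)} → {(12, 4), (30, 30), (33, 31), (9, 18)}
Keep only column(s) qty: {12, 30, 33, 9}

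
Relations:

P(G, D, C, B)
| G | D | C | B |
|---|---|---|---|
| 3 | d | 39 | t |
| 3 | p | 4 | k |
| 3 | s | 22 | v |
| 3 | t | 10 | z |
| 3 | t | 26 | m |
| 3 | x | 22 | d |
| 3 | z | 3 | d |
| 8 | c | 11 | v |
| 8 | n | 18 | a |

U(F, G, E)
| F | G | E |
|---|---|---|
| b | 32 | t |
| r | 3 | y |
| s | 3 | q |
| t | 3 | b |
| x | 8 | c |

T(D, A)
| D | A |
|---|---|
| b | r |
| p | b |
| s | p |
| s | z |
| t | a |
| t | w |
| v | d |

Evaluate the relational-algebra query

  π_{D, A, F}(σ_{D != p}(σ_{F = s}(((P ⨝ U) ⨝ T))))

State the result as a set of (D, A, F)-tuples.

Natural join on G: {(3, d, 39, t, r, y), (3, d, 39, t, s, q), (3, d, 39, t, t, b), (3, p, 4, k, r, y), (3, p, 4, k, s, q), (3, p, 4, k, t, b), (3, s, 22, v, r, y), (3, s, 22, v, s, q), (3, s, 22, v, t, b), (3, t, 10, z, r, y), (3, t, 10, z, s, q), (3, t, 10, z, t, b), (3, t, 26, m, r, y), (3, t, 26, m, s, q), (3, t, 26, m, t, b), (3, x, 22, d, r, y), (3, x, 22, d, s, q), (3, x, 22, d, t, b), (3, z, 3, d, r, y), (3, z, 3, d, s, q), (3, z, 3, d, t, b), (8, c, 11, v, x, c), (8, n, 18, a, x, c)}
Natural join on D: {(3, p, 4, k, r, y, b), (3, p, 4, k, s, q, b), (3, p, 4, k, t, b, b), (3, s, 22, v, r, y, p), (3, s, 22, v, r, y, z), (3, s, 22, v, s, q, p), (3, s, 22, v, s, q, z), (3, s, 22, v, t, b, p), (3, s, 22, v, t, b, z), (3, t, 10, z, r, y, a), (3, t, 10, z, r, y, w), (3, t, 10, z, s, q, a), (3, t, 10, z, s, q, w), (3, t, 10, z, t, b, a), (3, t, 10, z, t, b, w), (3, t, 26, m, r, y, a), (3, t, 26, m, r, y, w), (3, t, 26, m, s, q, a), (3, t, 26, m, s, q, w), (3, t, 26, m, t, b, a), (3, t, 26, m, t, b, w)}
σ[F = s]: keep tuples satisfying F = s → {(3, p, 4, k, s, q, b), (3, s, 22, v, s, q, p), (3, s, 22, v, s, q, z), (3, t, 10, z, s, q, a), (3, t, 10, z, s, q, w), (3, t, 26, m, s, q, a), (3, t, 26, m, s, q, w)}
σ[D != p]: keep tuples satisfying D != p → {(3, s, 22, v, s, q, p), (3, s, 22, v, s, q, z), (3, t, 10, z, s, q, a), (3, t, 10, z, s, q, w), (3, t, 26, m, s, q, a), (3, t, 26, m, s, q, w)}
Projecting to D, A, F (2 duplicate(s) eliminated): {(s, p, s), (s, z, s), (t, a, s), (t, w, s)}

{(s, p, s), (s, z, s), (t, a, s), (t, w, s)}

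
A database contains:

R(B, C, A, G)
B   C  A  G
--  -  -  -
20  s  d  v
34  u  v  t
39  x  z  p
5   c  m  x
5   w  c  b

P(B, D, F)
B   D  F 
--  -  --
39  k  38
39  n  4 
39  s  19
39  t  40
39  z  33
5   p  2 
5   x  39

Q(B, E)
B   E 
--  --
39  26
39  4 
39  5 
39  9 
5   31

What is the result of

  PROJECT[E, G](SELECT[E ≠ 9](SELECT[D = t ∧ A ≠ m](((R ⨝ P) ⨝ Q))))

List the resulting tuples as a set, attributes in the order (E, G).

{(26, p), (4, p), (5, p)}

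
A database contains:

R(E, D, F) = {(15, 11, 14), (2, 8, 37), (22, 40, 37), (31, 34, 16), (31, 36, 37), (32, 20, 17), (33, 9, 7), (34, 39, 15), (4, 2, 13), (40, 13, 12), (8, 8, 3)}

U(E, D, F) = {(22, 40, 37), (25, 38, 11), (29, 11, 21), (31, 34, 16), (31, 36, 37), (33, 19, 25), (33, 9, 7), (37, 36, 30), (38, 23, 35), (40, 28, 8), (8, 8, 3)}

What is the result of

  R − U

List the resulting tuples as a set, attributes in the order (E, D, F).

{(15, 11, 14), (2, 8, 37), (32, 20, 17), (34, 39, 15), (4, 2, 13), (40, 13, 12)}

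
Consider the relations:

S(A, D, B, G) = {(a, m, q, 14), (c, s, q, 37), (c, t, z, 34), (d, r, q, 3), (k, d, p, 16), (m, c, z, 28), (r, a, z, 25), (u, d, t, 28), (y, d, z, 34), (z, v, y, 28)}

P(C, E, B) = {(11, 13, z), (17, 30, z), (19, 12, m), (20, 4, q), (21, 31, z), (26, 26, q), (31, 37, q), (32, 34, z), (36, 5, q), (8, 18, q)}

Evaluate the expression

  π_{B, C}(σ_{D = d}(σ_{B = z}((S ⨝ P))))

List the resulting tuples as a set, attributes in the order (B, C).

{(z, 11), (z, 17), (z, 21), (z, 32)}

Joining S and P on B yields {(a, m, q, 14, 20, 4), (a, m, q, 14, 26, 26), (a, m, q, 14, 31, 37), (a, m, q, 14, 36, 5), (a, m, q, 14, 8, 18), (c, s, q, 37, 20, 4), (c, s, q, 37, 26, 26), (c, s, q, 37, 31, 37), (c, s, q, 37, 36, 5), (c, s, q, 37, 8, 18), (c, t, z, 34, 11, 13), (c, t, z, 34, 17, 30), (c, t, z, 34, 21, 31), (c, t, z, 34, 32, 34), (d, r, q, 3, 20, 4), (d, r, q, 3, 26, 26), (d, r, q, 3, 31, 37), (d, r, q, 3, 36, 5), (d, r, q, 3, 8, 18), (m, c, z, 28, 11, 13), (m, c, z, 28, 17, 30), (m, c, z, 28, 21, 31), (m, c, z, 28, 32, 34), (r, a, z, 25, 11, 13), (r, a, z, 25, 17, 30), (r, a, z, 25, 21, 31), (r, a, z, 25, 32, 34), (y, d, z, 34, 11, 13), (y, d, z, 34, 17, 30), (y, d, z, 34, 21, 31), (y, d, z, 34, 32, 34)}.
Filtering on B = z leaves {(c, t, z, 34, 11, 13), (c, t, z, 34, 17, 30), (c, t, z, 34, 21, 31), (c, t, z, 34, 32, 34), (m, c, z, 28, 11, 13), (m, c, z, 28, 17, 30), (m, c, z, 28, 21, 31), (m, c, z, 28, 32, 34), (r, a, z, 25, 11, 13), (r, a, z, 25, 17, 30), (r, a, z, 25, 21, 31), (r, a, z, 25, 32, 34), (y, d, z, 34, 11, 13), (y, d, z, 34, 17, 30), (y, d, z, 34, 21, 31), (y, d, z, 34, 32, 34)}.
Filtering on D = d leaves {(y, d, z, 34, 11, 13), (y, d, z, 34, 17, 30), (y, d, z, 34, 21, 31), (y, d, z, 34, 32, 34)}.
Keep only column(s) B, C: {(z, 11), (z, 17), (z, 21), (z, 32)}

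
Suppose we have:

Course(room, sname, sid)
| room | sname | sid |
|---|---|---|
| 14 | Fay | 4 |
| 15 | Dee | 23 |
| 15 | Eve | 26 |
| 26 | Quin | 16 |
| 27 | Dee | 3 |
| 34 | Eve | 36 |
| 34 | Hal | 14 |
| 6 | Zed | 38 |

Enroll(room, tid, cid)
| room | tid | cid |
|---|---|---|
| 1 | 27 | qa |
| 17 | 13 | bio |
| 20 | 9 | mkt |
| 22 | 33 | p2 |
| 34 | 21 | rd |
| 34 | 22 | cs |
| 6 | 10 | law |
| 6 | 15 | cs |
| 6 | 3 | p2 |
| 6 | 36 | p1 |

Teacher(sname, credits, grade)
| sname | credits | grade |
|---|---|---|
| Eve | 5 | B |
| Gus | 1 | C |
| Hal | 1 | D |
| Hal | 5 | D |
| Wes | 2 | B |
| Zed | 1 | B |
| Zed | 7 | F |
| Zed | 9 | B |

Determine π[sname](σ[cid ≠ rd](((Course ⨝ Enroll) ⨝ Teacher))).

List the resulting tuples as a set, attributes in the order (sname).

{Eve, Hal, Zed}

Natural join on room: {(34, Eve, 36, 21, rd), (34, Eve, 36, 22, cs), (34, Hal, 14, 21, rd), (34, Hal, 14, 22, cs), (6, Zed, 38, 10, law), (6, Zed, 38, 15, cs), (6, Zed, 38, 3, p2), (6, Zed, 38, 36, p1)}
Natural join on sname: {(34, Eve, 36, 21, rd, 5, B), (34, Eve, 36, 22, cs, 5, B), (34, Hal, 14, 21, rd, 1, D), (34, Hal, 14, 21, rd, 5, D), (34, Hal, 14, 22, cs, 1, D), (34, Hal, 14, 22, cs, 5, D), (6, Zed, 38, 10, law, 1, B), (6, Zed, 38, 10, law, 7, F), (6, Zed, 38, 10, law, 9, B), (6, Zed, 38, 15, cs, 1, B), (6, Zed, 38, 15, cs, 7, F), (6, Zed, 38, 15, cs, 9, B), (6, Zed, 38, 3, p2, 1, B), (6, Zed, 38, 3, p2, 7, F), (6, Zed, 38, 3, p2, 9, B), (6, Zed, 38, 36, p1, 1, B), (6, Zed, 38, 36, p1, 7, F), (6, Zed, 38, 36, p1, 9, B)}
Apply σ_{cid ≠ rd}; surviving tuples: {(34, Eve, 36, 22, cs, 5, B), (34, Hal, 14, 22, cs, 1, D), (34, Hal, 14, 22, cs, 5, D), (6, Zed, 38, 10, law, 1, B), (6, Zed, 38, 10, law, 7, F), (6, Zed, 38, 10, law, 9, B), (6, Zed, 38, 15, cs, 1, B), (6, Zed, 38, 15, cs, 7, F), (6, Zed, 38, 15, cs, 9, B), (6, Zed, 38, 3, p2, 1, B), (6, Zed, 38, 3, p2, 7, F), (6, Zed, 38, 3, p2, 9, B), (6, Zed, 38, 36, p1, 1, B), (6, Zed, 38, 36, p1, 7, F), (6, Zed, 38, 36, p1, 9, B)}
Projecting to sname (12 duplicate(s) eliminated): {Eve, Hal, Zed}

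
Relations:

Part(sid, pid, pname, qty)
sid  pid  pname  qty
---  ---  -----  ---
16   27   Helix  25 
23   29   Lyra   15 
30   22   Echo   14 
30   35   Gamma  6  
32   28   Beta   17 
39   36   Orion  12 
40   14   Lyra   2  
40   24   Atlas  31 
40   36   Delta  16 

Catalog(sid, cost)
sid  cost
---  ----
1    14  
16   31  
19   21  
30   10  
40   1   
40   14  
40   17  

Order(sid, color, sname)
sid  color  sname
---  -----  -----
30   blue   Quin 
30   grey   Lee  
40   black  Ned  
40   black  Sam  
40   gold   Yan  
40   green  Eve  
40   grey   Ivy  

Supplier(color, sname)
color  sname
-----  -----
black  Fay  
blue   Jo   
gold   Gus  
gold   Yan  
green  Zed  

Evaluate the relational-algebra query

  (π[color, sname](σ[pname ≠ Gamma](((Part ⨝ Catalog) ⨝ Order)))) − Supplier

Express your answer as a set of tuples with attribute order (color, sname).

{(black, Ned), (black, Sam), (blue, Quin), (green, Eve), (grey, Ivy), (grey, Lee)}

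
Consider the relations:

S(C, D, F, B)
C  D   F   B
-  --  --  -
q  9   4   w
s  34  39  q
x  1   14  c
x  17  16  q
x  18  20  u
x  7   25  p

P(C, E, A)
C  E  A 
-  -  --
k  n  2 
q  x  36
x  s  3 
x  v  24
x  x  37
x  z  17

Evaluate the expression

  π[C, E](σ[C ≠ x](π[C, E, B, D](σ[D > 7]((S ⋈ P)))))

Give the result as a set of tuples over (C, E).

Joining S and P on C yields {(q, 9, 4, w, x, 36), (x, 1, 14, c, s, 3), (x, 1, 14, c, v, 24), (x, 1, 14, c, x, 37), (x, 1, 14, c, z, 17), (x, 17, 16, q, s, 3), (x, 17, 16, q, v, 24), (x, 17, 16, q, x, 37), (x, 17, 16, q, z, 17), (x, 18, 20, u, s, 3), (x, 18, 20, u, v, 24), (x, 18, 20, u, x, 37), (x, 18, 20, u, z, 17), (x, 7, 25, p, s, 3), (x, 7, 25, p, v, 24), (x, 7, 25, p, x, 37), (x, 7, 25, p, z, 17)}.
Filtering on D > 7 leaves {(q, 9, 4, w, x, 36), (x, 17, 16, q, s, 3), (x, 17, 16, q, v, 24), (x, 17, 16, q, x, 37), (x, 17, 16, q, z, 17), (x, 18, 20, u, s, 3), (x, 18, 20, u, v, 24), (x, 18, 20, u, x, 37), (x, 18, 20, u, z, 17)}.
π_{C, E, B, D} gives {(q, x, w, 9), (x, s, q, 17), (x, s, u, 18), (x, v, q, 17), (x, v, u, 18), (x, x, q, 17), (x, x, u, 18), (x, z, q, 17), (x, z, u, 18)}.
Filtering on C ≠ x leaves {(q, x, w, 9)}.
π_{C, E} gives {(q, x)}.

{(q, x)}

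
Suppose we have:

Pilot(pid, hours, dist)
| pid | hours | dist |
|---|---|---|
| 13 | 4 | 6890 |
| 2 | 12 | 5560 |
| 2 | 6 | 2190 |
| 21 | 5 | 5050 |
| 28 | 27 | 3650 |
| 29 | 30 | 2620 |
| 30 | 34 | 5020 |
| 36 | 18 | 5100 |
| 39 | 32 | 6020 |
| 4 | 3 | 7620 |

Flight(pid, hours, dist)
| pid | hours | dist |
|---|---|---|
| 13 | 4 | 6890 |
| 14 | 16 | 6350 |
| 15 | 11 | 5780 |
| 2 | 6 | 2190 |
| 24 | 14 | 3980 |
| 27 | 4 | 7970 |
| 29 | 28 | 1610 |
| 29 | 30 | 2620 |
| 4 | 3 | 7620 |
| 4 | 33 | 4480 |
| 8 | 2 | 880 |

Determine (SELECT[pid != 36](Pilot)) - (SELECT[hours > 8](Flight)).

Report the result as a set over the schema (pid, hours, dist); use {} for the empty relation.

Selection pid != 36: {(13, 4, 6890), (2, 12, 5560), (2, 6, 2190), (21, 5, 5050), (28, 27, 3650), (29, 30, 2620), (30, 34, 5020), (39, 32, 6020), (4, 3, 7620)}
Selection hours > 8: {(14, 16, 6350), (15, 11, 5780), (24, 14, 3980), (29, 28, 1610), (29, 30, 2620), (4, 33, 4480)}
Difference: {(13, 4, 6890), (2, 12, 5560), (2, 6, 2190), (21, 5, 5050), (28, 27, 3650), (29, 30, 2620), (30, 34, 5020), (39, 32, 6020), (4, 3, 7620)} with {(14, 16, 6350), (15, 11, 5780), (24, 14, 3980), (29, 28, 1610), (29, 30, 2620), (4, 33, 4480)} → {(13, 4, 6890), (2, 12, 5560), (2, 6, 2190), (21, 5, 5050), (28, 27, 3650), (30, 34, 5020), (39, 32, 6020), (4, 3, 7620)}

{(13, 4, 6890), (2, 12, 5560), (2, 6, 2190), (21, 5, 5050), (28, 27, 3650), (30, 34, 5020), (39, 32, 6020), (4, 3, 7620)}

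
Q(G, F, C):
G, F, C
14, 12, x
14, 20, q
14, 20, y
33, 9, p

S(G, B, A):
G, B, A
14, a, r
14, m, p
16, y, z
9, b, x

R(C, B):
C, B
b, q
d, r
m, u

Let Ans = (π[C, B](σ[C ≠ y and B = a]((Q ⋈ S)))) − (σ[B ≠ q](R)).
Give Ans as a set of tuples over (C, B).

Q ⋈ S (natural join on G): {(14, 12, x, a, r), (14, 12, x, m, p), (14, 20, q, a, r), (14, 20, q, m, p), (14, 20, y, a, r), (14, 20, y, m, p)}
Filtering on C ≠ y and B = a leaves {(14, 12, x, a, r), (14, 20, q, a, r)}.
π[C, B]: project onto (C, B) → {(q, a), (x, a)}
Filtering on B ≠ q leaves {(d, r), (m, u)}.
Difference: {(q, a), (x, a)} with {(d, r), (m, u)} → {(q, a), (x, a)}

{(q, a), (x, a)}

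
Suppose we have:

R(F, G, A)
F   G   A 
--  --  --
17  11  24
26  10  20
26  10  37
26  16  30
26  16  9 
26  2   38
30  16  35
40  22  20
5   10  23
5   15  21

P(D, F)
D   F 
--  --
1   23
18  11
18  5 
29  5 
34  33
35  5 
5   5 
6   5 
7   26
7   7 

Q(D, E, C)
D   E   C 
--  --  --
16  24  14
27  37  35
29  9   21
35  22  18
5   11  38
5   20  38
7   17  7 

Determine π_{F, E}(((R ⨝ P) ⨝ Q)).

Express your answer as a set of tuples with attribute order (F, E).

{(26, 17), (5, 11), (5, 20), (5, 22), (5, 9)}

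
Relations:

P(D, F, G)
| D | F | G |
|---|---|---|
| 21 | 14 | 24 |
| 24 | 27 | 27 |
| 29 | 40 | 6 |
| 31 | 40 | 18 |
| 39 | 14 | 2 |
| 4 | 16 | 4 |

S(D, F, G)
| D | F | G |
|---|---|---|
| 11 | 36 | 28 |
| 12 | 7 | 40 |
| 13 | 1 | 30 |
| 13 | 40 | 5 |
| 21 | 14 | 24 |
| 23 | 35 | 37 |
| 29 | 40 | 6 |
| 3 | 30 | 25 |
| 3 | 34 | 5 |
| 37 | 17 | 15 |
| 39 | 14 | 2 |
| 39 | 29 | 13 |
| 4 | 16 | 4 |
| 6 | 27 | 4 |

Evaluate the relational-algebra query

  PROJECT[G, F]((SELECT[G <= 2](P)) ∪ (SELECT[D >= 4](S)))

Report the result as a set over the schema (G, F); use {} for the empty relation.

{(13, 29), (15, 17), (2, 14), (24, 14), (28, 36), (30, 1), (37, 35), (4, 16), (4, 27), (40, 7), (5, 40), (6, 40)}

Selection G <= 2: {(39, 14, 2)}
Selection D >= 4: {(11, 36, 28), (12, 7, 40), (13, 1, 30), (13, 40, 5), (21, 14, 24), (23, 35, 37), (29, 40, 6), (37, 17, 15), (39, 14, 2), (39, 29, 13), (4, 16, 4), (6, 27, 4)}
Union: {(39, 14, 2)} with {(11, 36, 28), (12, 7, 40), (13, 1, 30), (13, 40, 5), (21, 14, 24), (23, 35, 37), (29, 40, 6), (37, 17, 15), (39, 14, 2), (39, 29, 13), (4, 16, 4), (6, 27, 4)} → {(11, 36, 28), (12, 7, 40), (13, 1, 30), (13, 40, 5), (21, 14, 24), (23, 35, 37), (29, 40, 6), (37, 17, 15), (39, 14, 2), (39, 29, 13), (4, 16, 4), (6, 27, 4)}
Keep only column(s) G, F: {(13, 29), (15, 17), (2, 14), (24, 14), (28, 36), (30, 1), (37, 35), (4, 16), (4, 27), (40, 7), (5, 40), (6, 40)}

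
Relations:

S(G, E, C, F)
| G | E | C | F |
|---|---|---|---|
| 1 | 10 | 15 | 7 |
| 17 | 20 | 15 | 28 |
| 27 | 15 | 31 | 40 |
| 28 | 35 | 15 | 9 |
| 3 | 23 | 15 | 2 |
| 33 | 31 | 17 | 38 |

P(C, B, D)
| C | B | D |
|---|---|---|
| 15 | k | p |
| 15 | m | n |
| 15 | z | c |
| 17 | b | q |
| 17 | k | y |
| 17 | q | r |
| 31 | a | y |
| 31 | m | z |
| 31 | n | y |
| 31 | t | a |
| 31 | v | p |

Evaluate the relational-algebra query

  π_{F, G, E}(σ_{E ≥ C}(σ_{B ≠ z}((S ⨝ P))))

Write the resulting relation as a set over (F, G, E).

Natural join on C: {(1, 10, 15, 7, k, p), (1, 10, 15, 7, m, n), (1, 10, 15, 7, z, c), (17, 20, 15, 28, k, p), (17, 20, 15, 28, m, n), (17, 20, 15, 28, z, c), (27, 15, 31, 40, a, y), (27, 15, 31, 40, m, z), (27, 15, 31, 40, n, y), (27, 15, 31, 40, t, a), (27, 15, 31, 40, v, p), (28, 35, 15, 9, k, p), (28, 35, 15, 9, m, n), (28, 35, 15, 9, z, c), (3, 23, 15, 2, k, p), (3, 23, 15, 2, m, n), (3, 23, 15, 2, z, c), (33, 31, 17, 38, b, q), (33, 31, 17, 38, k, y), (33, 31, 17, 38, q, r)}
Filtering on B ≠ z leaves {(1, 10, 15, 7, k, p), (1, 10, 15, 7, m, n), (17, 20, 15, 28, k, p), (17, 20, 15, 28, m, n), (27, 15, 31, 40, a, y), (27, 15, 31, 40, m, z), (27, 15, 31, 40, n, y), (27, 15, 31, 40, t, a), (27, 15, 31, 40, v, p), (28, 35, 15, 9, k, p), (28, 35, 15, 9, m, n), (3, 23, 15, 2, k, p), (3, 23, 15, 2, m, n), (33, 31, 17, 38, b, q), (33, 31, 17, 38, k, y), (33, 31, 17, 38, q, r)}.
Filtering on E ≥ C leaves {(17, 20, 15, 28, k, p), (17, 20, 15, 28, m, n), (28, 35, 15, 9, k, p), (28, 35, 15, 9, m, n), (3, 23, 15, 2, k, p), (3, 23, 15, 2, m, n), (33, 31, 17, 38, b, q), (33, 31, 17, 38, k, y), (33, 31, 17, 38, q, r)}.
Keep only column(s) F, G, E (5 duplicate(s) eliminated): {(2, 3, 23), (28, 17, 20), (38, 33, 31), (9, 28, 35)}

{(2, 3, 23), (28, 17, 20), (38, 33, 31), (9, 28, 35)}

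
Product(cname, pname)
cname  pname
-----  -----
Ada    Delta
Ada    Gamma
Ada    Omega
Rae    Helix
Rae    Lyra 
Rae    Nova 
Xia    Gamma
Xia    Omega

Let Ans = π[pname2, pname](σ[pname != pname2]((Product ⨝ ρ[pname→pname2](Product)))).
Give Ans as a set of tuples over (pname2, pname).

ρ[pname→pname2]: schema becomes (cname, pname2); tuples unchanged.
Natural join on cname: {(Ada, Delta, Delta), (Ada, Delta, Gamma), (Ada, Delta, Omega), (Ada, Gamma, Delta), (Ada, Gamma, Gamma), (Ada, Gamma, Omega), (Ada, Omega, Delta), (Ada, Omega, Gamma), (Ada, Omega, Omega), (Rae, Helix, Helix), (Rae, Helix, Lyra), (Rae, Helix, Nova), (Rae, Lyra, Helix), (Rae, Lyra, Lyra), (Rae, Lyra, Nova), (Rae, Nova, Helix), (Rae, Nova, Lyra), (Rae, Nova, Nova), (Xia, Gamma, Gamma), (Xia, Gamma, Omega), (Xia, Omega, Gamma), (Xia, Omega, Omega)}
Apply σ_{pname != pname2}; surviving tuples: {(Ada, Delta, Gamma), (Ada, Delta, Omega), (Ada, Gamma, Delta), (Ada, Gamma, Omega), (Ada, Omega, Delta), (Ada, Omega, Gamma), (Rae, Helix, Lyra), (Rae, Helix, Nova), (Rae, Lyra, Helix), (Rae, Lyra, Nova), (Rae, Nova, Helix), (Rae, Nova, Lyra), (Xia, Gamma, Omega), (Xia, Omega, Gamma)}
π_{pname2, pname} gives {(Delta, Gamma), (Delta, Omega), (Gamma, Delta), (Gamma, Omega), (Helix, Lyra), (Helix, Nova), (Lyra, Helix), (Lyra, Nova), (Nova, Helix), (Nova, Lyra), (Omega, Delta), (Omega, Gamma)} (2 duplicate(s) eliminated).

{(Delta, Gamma), (Delta, Omega), (Gamma, Delta), (Gamma, Omega), (Helix, Lyra), (Helix, Nova), (Lyra, Helix), (Lyra, Nova), (Nova, Helix), (Nova, Lyra), (Omega, Delta), (Omega, Gamma)}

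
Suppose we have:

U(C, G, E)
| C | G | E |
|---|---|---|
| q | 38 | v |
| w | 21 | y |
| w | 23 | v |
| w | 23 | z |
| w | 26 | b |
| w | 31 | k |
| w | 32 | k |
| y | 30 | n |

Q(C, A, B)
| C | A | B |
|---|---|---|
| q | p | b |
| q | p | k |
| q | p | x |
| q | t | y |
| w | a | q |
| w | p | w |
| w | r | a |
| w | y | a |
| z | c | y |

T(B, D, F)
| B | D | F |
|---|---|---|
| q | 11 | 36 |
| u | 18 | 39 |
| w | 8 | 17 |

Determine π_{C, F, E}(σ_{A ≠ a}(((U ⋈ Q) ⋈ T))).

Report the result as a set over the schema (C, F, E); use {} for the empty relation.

{(w, 17, b), (w, 17, k), (w, 17, v), (w, 17, y), (w, 17, z)}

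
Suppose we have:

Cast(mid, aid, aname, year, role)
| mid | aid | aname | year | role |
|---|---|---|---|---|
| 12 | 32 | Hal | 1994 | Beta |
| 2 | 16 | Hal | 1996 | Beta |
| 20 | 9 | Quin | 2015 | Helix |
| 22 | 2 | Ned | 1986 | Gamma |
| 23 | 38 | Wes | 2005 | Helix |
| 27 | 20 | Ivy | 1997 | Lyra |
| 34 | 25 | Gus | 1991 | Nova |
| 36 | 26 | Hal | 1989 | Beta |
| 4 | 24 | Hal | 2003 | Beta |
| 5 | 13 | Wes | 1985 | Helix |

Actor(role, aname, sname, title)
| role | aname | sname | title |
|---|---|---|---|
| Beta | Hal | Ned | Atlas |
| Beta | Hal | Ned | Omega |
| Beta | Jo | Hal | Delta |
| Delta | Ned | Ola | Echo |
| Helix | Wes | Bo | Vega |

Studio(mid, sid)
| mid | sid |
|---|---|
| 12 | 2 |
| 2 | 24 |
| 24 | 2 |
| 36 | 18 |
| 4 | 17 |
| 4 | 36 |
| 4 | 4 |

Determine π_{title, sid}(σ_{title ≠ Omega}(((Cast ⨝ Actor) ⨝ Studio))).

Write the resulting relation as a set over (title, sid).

Joining Cast and Actor on aname, role yields {(12, 32, Hal, 1994, Beta, Ned, Atlas), (12, 32, Hal, 1994, Beta, Ned, Omega), (2, 16, Hal, 1996, Beta, Ned, Atlas), (2, 16, Hal, 1996, Beta, Ned, Omega), (23, 38, Wes, 2005, Helix, Bo, Vega), (36, 26, Hal, 1989, Beta, Ned, Atlas), (36, 26, Hal, 1989, Beta, Ned, Omega), (4, 24, Hal, 2003, Beta, Ned, Atlas), (4, 24, Hal, 2003, Beta, Ned, Omega), (5, 13, Wes, 1985, Helix, Bo, Vega)}.
Joining (Cast ⨝ Actor) and Studio on mid yields {(12, 32, Hal, 1994, Beta, Ned, Atlas, 2), (12, 32, Hal, 1994, Beta, Ned, Omega, 2), (2, 16, Hal, 1996, Beta, Ned, Atlas, 24), (2, 16, Hal, 1996, Beta, Ned, Omega, 24), (36, 26, Hal, 1989, Beta, Ned, Atlas, 18), (36, 26, Hal, 1989, Beta, Ned, Omega, 18), (4, 24, Hal, 2003, Beta, Ned, Atlas, 17), (4, 24, Hal, 2003, Beta, Ned, Atlas, 36), (4, 24, Hal, 2003, Beta, Ned, Atlas, 4), (4, 24, Hal, 2003, Beta, Ned, Omega, 17), (4, 24, Hal, 2003, Beta, Ned, Omega, 36), (4, 24, Hal, 2003, Beta, Ned, Omega, 4)}.
Selection title ≠ Omega: {(12, 32, Hal, 1994, Beta, Ned, Atlas, 2), (2, 16, Hal, 1996, Beta, Ned, Atlas, 24), (36, 26, Hal, 1989, Beta, Ned, Atlas, 18), (4, 24, Hal, 2003, Beta, Ned, Atlas, 17), (4, 24, Hal, 2003, Beta, Ned, Atlas, 36), (4, 24, Hal, 2003, Beta, Ned, Atlas, 4)}
Projecting to title, sid: {(Atlas, 17), (Atlas, 18), (Atlas, 2), (Atlas, 24), (Atlas, 36), (Atlas, 4)}

{(Atlas, 17), (Atlas, 18), (Atlas, 2), (Atlas, 24), (Atlas, 36), (Atlas, 4)}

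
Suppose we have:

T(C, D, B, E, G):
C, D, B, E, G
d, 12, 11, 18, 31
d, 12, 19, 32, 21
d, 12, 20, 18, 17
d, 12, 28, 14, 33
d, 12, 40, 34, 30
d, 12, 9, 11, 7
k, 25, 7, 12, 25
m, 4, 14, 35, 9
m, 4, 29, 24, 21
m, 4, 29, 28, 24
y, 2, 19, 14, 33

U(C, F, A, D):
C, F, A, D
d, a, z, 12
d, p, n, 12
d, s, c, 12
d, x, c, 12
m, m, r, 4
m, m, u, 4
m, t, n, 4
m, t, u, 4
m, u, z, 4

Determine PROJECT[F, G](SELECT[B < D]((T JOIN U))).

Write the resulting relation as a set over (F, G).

{(a, 31), (a, 7), (p, 31), (p, 7), (s, 31), (s, 7), (x, 31), (x, 7)}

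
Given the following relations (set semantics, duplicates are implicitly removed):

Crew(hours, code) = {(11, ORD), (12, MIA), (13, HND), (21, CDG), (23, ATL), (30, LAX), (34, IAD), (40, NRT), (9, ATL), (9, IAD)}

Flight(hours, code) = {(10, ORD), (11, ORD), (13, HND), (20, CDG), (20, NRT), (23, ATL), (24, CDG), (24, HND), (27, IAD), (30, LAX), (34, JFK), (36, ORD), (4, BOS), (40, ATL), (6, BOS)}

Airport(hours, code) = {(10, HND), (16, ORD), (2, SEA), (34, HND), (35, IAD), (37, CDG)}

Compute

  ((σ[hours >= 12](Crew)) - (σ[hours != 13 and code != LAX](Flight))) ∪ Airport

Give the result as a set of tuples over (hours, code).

{(10, HND), (12, MIA), (13, HND), (16, ORD), (2, SEA), (21, CDG), (30, LAX), (34, HND), (34, IAD), (35, IAD), (37, CDG), (40, NRT)}

Filtering on hours >= 12 leaves {(12, MIA), (13, HND), (21, CDG), (23, ATL), (30, LAX), (34, IAD), (40, NRT)}.
Filtering on hours != 13 and code != LAX leaves {(10, ORD), (11, ORD), (20, CDG), (20, NRT), (23, ATL), (24, CDG), (24, HND), (27, IAD), (34, JFK), (36, ORD), (4, BOS), (40, ATL), (6, BOS)}.
Difference: {(12, MIA), (13, HND), (21, CDG), (23, ATL), (30, LAX), (34, IAD), (40, NRT)} with {(10, ORD), (11, ORD), (20, CDG), (20, NRT), (23, ATL), (24, CDG), (24, HND), (27, IAD), (34, JFK), (36, ORD), (4, BOS), (40, ATL), (6, BOS)} → {(12, MIA), (13, HND), (21, CDG), (30, LAX), (34, IAD), (40, NRT)}
Union: {(12, MIA), (13, HND), (21, CDG), (30, LAX), (34, IAD), (40, NRT)} with {(10, HND), (16, ORD), (2, SEA), (34, HND), (35, IAD), (37, CDG)} → {(10, HND), (12, MIA), (13, HND), (16, ORD), (2, SEA), (21, CDG), (30, LAX), (34, HND), (34, IAD), (35, IAD), (37, CDG), (40, NRT)}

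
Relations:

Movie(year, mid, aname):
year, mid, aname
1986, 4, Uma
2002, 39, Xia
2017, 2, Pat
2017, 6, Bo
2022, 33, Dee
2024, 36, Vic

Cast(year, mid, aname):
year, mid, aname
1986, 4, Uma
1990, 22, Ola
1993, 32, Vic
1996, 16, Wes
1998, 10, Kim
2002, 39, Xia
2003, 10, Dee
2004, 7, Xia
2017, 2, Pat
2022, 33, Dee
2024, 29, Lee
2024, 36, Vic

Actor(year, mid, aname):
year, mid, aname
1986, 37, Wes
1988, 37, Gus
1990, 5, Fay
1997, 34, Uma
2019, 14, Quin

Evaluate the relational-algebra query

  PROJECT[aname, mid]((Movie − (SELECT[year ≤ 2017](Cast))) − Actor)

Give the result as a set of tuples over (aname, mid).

{(Bo, 6), (Dee, 33), (Vic, 36)}

Apply σ_{year ≤ 2017}; surviving tuples: {(1986, 4, Uma), (1990, 22, Ola), (1993, 32, Vic), (1996, 16, Wes), (1998, 10, Kim), (2002, 39, Xia), (2003, 10, Dee), (2004, 7, Xia), (2017, 2, Pat)}
Set difference of the two operands is {(2017, 6, Bo), (2022, 33, Dee), (2024, 36, Vic)}.
Set difference of the two operands is {(2017, 6, Bo), (2022, 33, Dee), (2024, 36, Vic)}.
π_{aname, mid} gives {(Bo, 6), (Dee, 33), (Vic, 36)}.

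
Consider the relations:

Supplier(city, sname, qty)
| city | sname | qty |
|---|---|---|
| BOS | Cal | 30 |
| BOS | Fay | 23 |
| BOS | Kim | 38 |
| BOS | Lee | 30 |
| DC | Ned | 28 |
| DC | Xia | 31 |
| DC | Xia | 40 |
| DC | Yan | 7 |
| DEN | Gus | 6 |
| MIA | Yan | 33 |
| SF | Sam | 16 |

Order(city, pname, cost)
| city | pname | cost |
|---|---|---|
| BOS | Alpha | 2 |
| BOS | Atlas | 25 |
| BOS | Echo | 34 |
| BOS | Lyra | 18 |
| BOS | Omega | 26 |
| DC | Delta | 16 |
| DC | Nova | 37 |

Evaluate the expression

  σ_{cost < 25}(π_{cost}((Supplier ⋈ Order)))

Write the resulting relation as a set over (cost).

Supplier ⋈ Order (natural join on city): {(BOS, Cal, 30, Alpha, 2), (BOS, Cal, 30, Atlas, 25), (BOS, Cal, 30, Echo, 34), (BOS, Cal, 30, Lyra, 18), (BOS, Cal, 30, Omega, 26), (BOS, Fay, 23, Alpha, 2), (BOS, Fay, 23, Atlas, 25), (BOS, Fay, 23, Echo, 34), (BOS, Fay, 23, Lyra, 18), (BOS, Fay, 23, Omega, 26), (BOS, Kim, 38, Alpha, 2), (BOS, Kim, 38, Atlas, 25), (BOS, Kim, 38, Echo, 34), (BOS, Kim, 38, Lyra, 18), (BOS, Kim, 38, Omega, 26), (BOS, Lee, 30, Alpha, 2), (BOS, Lee, 30, Atlas, 25), (BOS, Lee, 30, Echo, 34), (BOS, Lee, 30, Lyra, 18), (BOS, Lee, 30, Omega, 26), (DC, Ned, 28, Delta, 16), (DC, Ned, 28, Nova, 37), (DC, Xia, 31, Delta, 16), (DC, Xia, 31, Nova, 37), (DC, Xia, 40, Delta, 16), (DC, Xia, 40, Nova, 37), (DC, Yan, 7, Delta, 16), (DC, Yan, 7, Nova, 37)}
π[cost]: project onto (cost) (21 duplicate(s) eliminated) → {16, 18, 2, 25, 26, 34, 37}
Apply σ_{cost < 25}; surviving tuples: {16, 18, 2}

{16, 18, 2}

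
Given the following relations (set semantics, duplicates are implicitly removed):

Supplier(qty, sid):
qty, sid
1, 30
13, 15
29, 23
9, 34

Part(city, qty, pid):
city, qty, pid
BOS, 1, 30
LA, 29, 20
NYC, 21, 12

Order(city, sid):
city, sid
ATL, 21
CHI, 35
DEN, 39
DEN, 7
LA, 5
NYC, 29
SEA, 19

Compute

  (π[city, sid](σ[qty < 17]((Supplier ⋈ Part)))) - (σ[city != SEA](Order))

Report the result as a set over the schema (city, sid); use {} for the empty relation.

{(BOS, 30)}

Joining Supplier and Part on qty yields {(1, 30, BOS, 30), (29, 23, LA, 20)}.
Filtering on qty < 17 leaves {(1, 30, BOS, 30)}.
Keep only column(s) city, sid: {(BOS, 30)}
Filtering on city != SEA leaves {(ATL, 21), (CHI, 35), (DEN, 39), (DEN, 7), (LA, 5), (NYC, 29)}.
Set difference of the two operands is {(BOS, 30)}.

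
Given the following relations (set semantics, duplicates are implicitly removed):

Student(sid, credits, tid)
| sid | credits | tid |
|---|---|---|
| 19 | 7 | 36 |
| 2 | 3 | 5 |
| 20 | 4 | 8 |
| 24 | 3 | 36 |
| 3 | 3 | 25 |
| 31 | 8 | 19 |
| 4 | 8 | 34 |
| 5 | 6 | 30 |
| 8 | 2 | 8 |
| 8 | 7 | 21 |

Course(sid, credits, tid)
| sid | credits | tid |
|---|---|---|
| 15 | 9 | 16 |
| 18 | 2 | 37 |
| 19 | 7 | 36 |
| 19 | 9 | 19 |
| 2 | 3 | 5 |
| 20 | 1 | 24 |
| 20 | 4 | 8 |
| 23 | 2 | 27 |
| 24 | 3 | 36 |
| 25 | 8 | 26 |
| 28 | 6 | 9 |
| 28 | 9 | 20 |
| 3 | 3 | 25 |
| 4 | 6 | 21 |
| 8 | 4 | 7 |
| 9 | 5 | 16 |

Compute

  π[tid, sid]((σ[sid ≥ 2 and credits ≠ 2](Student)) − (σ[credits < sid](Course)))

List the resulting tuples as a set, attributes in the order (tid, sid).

{(19, 31), (21, 8), (25, 3), (30, 5), (34, 4), (5, 2)}

Filtering on sid ≥ 2 and credits ≠ 2 leaves {(19, 7, 36), (2, 3, 5), (20, 4, 8), (24, 3, 36), (3, 3, 25), (31, 8, 19), (4, 8, 34), (5, 6, 30), (8, 7, 21)}.
Filtering on credits < sid leaves {(15, 9, 16), (18, 2, 37), (19, 7, 36), (19, 9, 19), (20, 1, 24), (20, 4, 8), (23, 2, 27), (24, 3, 36), (25, 8, 26), (28, 6, 9), (28, 9, 20), (8, 4, 7), (9, 5, 16)}.
Taking the difference: {(2, 3, 5), (3, 3, 25), (31, 8, 19), (4, 8, 34), (5, 6, 30), (8, 7, 21)}
π_{tid, sid} gives {(19, 31), (21, 8), (25, 3), (30, 5), (34, 4), (5, 2)}.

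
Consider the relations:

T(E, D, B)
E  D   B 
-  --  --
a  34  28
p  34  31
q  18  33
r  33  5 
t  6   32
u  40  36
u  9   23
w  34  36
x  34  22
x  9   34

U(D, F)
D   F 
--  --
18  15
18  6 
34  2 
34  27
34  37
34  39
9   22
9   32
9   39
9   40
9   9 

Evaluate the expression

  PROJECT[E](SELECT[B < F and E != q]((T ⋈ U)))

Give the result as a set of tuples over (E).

{a, p, u, w, x}

T ⋈ U (natural join on D): {(a, 34, 28, 2), (a, 34, 28, 27), (a, 34, 28, 37), (a, 34, 28, 39), (p, 34, 31, 2), (p, 34, 31, 27), (p, 34, 31, 37), (p, 34, 31, 39), (q, 18, 33, 15), (q, 18, 33, 6), (u, 9, 23, 22), (u, 9, 23, 32), (u, 9, 23, 39), (u, 9, 23, 40), (u, 9, 23, 9), (w, 34, 36, 2), (w, 34, 36, 27), (w, 34, 36, 37), (w, 34, 36, 39), (x, 34, 22, 2), (x, 34, 22, 27), (x, 34, 22, 37), (x, 34, 22, 39), (x, 9, 34, 22), (x, 9, 34, 32), (x, 9, 34, 39), (x, 9, 34, 40), (x, 9, 34, 9)}
σ[B < F and E != q]: keep tuples satisfying B < F and E != q → {(a, 34, 28, 37), (a, 34, 28, 39), (p, 34, 31, 37), (p, 34, 31, 39), (u, 9, 23, 32), (u, 9, 23, 39), (u, 9, 23, 40), (w, 34, 36, 37), (w, 34, 36, 39), (x, 34, 22, 27), (x, 34, 22, 37), (x, 34, 22, 39), (x, 9, 34, 39), (x, 9, 34, 40)}
Keep only column(s) E (9 duplicate(s) eliminated): {a, p, u, w, x}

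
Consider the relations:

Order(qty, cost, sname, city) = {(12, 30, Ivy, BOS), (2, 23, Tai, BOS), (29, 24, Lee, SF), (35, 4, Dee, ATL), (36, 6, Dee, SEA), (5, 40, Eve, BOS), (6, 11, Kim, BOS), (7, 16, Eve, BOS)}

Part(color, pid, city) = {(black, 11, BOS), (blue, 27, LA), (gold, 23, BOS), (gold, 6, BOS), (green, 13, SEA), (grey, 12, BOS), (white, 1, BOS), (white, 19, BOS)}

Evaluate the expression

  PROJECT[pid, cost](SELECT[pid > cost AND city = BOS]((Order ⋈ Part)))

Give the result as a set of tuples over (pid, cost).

{(12, 11), (19, 11), (19, 16), (23, 11), (23, 16)}

Order ⋈ Part (natural join on city): {(12, 30, Ivy, BOS, black, 11), (12, 30, Ivy, BOS, gold, 23), (12, 30, Ivy, BOS, gold, 6), (12, 30, Ivy, BOS, grey, 12), (12, 30, Ivy, BOS, white, 1), (12, 30, Ivy, BOS, white, 19), (2, 23, Tai, BOS, black, 11), (2, 23, Tai, BOS, gold, 23), (2, 23, Tai, BOS, gold, 6), (2, 23, Tai, BOS, grey, 12), (2, 23, Tai, BOS, white, 1), (2, 23, Tai, BOS, white, 19), (36, 6, Dee, SEA, green, 13), (5, 40, Eve, BOS, black, 11), (5, 40, Eve, BOS, gold, 23), (5, 40, Eve, BOS, gold, 6), (5, 40, Eve, BOS, grey, 12), (5, 40, Eve, BOS, white, 1), (5, 40, Eve, BOS, white, 19), (6, 11, Kim, BOS, black, 11), (6, 11, Kim, BOS, gold, 23), (6, 11, Kim, BOS, gold, 6), (6, 11, Kim, BOS, grey, 12), (6, 11, Kim, BOS, white, 1), (6, 11, Kim, BOS, white, 19), (7, 16, Eve, BOS, black, 11), (7, 16, Eve, BOS, gold, 23), (7, 16, Eve, BOS, gold, 6), (7, 16, Eve, BOS, grey, 12), (7, 16, Eve, BOS, white, 1), (7, 16, Eve, BOS, white, 19)}
Selection pid > cost AND city = BOS: {(6, 11, Kim, BOS, gold, 23), (6, 11, Kim, BOS, grey, 12), (6, 11, Kim, BOS, white, 19), (7, 16, Eve, BOS, gold, 23), (7, 16, Eve, BOS, white, 19)}
π_{pid, cost} gives {(12, 11), (19, 11), (19, 16), (23, 11), (23, 16)}.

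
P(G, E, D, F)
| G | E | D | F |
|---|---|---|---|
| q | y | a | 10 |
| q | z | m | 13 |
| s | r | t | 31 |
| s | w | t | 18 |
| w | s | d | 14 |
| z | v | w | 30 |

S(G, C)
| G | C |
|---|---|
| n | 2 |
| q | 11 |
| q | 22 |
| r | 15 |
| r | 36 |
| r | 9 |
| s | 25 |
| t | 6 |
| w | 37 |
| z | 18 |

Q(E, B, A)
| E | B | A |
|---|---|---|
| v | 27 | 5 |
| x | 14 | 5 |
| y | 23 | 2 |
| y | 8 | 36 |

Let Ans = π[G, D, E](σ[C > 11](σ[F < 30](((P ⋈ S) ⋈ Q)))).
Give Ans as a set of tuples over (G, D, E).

Joining P and S on G yields {(q, y, a, 10, 11), (q, y, a, 10, 22), (q, z, m, 13, 11), (q, z, m, 13, 22), (s, r, t, 31, 25), (s, w, t, 18, 25), (w, s, d, 14, 37), (z, v, w, 30, 18)}.
Joining (P ⋈ S) and Q on E yields {(q, y, a, 10, 11, 23, 2), (q, y, a, 10, 11, 8, 36), (q, y, a, 10, 22, 23, 2), (q, y, a, 10, 22, 8, 36), (z, v, w, 30, 18, 27, 5)}.
Apply σ_{F < 30}; surviving tuples: {(q, y, a, 10, 11, 23, 2), (q, y, a, 10, 11, 8, 36), (q, y, a, 10, 22, 23, 2), (q, y, a, 10, 22, 8, 36)}
Apply σ_{C > 11}; surviving tuples: {(q, y, a, 10, 22, 23, 2), (q, y, a, 10, 22, 8, 36)}
π_{G, D, E} gives {(q, a, y)} (1 duplicate(s) eliminated).

{(q, a, y)}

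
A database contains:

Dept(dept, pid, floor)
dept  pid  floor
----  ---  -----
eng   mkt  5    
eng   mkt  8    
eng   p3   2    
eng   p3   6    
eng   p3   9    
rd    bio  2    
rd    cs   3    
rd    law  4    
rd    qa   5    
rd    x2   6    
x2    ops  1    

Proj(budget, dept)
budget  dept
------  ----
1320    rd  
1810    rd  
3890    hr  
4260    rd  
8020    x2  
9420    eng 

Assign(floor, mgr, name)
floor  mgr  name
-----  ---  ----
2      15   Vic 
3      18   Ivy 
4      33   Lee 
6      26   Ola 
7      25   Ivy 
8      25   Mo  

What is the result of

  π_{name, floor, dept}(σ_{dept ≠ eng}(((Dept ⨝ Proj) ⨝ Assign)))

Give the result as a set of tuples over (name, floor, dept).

{(Ivy, 3, rd), (Lee, 4, rd), (Ola, 6, rd), (Vic, 2, rd)}

Dept ⋈ Proj (natural join on dept): {(eng, mkt, 5, 9420), (eng, mkt, 8, 9420), (eng, p3, 2, 9420), (eng, p3, 6, 9420), (eng, p3, 9, 9420), (rd, bio, 2, 1320), (rd, bio, 2, 1810), (rd, bio, 2, 4260), (rd, cs, 3, 1320), (rd, cs, 3, 1810), (rd, cs, 3, 4260), (rd, law, 4, 1320), (rd, law, 4, 1810), (rd, law, 4, 4260), (rd, qa, 5, 1320), (rd, qa, 5, 1810), (rd, qa, 5, 4260), (rd, x2, 6, 1320), (rd, x2, 6, 1810), (rd, x2, 6, 4260), (x2, ops, 1, 8020)}
(Dept ⨝ Proj) ⋈ Assign (natural join on floor): {(eng, mkt, 8, 9420, 25, Mo), (eng, p3, 2, 9420, 15, Vic), (eng, p3, 6, 9420, 26, Ola), (rd, bio, 2, 1320, 15, Vic), (rd, bio, 2, 1810, 15, Vic), (rd, bio, 2, 4260, 15, Vic), (rd, cs, 3, 1320, 18, Ivy), (rd, cs, 3, 1810, 18, Ivy), (rd, cs, 3, 4260, 18, Ivy), (rd, law, 4, 1320, 33, Lee), (rd, law, 4, 1810, 33, Lee), (rd, law, 4, 4260, 33, Lee), (rd, x2, 6, 1320, 26, Ola), (rd, x2, 6, 1810, 26, Ola), (rd, x2, 6, 4260, 26, Ola)}
Selection dept ≠ eng: {(rd, bio, 2, 1320, 15, Vic), (rd, bio, 2, 1810, 15, Vic), (rd, bio, 2, 4260, 15, Vic), (rd, cs, 3, 1320, 18, Ivy), (rd, cs, 3, 1810, 18, Ivy), (rd, cs, 3, 4260, 18, Ivy), (rd, law, 4, 1320, 33, Lee), (rd, law, 4, 1810, 33, Lee), (rd, law, 4, 4260, 33, Lee), (rd, x2, 6, 1320, 26, Ola), (rd, x2, 6, 1810, 26, Ola), (rd, x2, 6, 4260, 26, Ola)}
Keep only column(s) name, floor, dept (8 duplicate(s) eliminated): {(Ivy, 3, rd), (Lee, 4, rd), (Ola, 6, rd), (Vic, 2, rd)}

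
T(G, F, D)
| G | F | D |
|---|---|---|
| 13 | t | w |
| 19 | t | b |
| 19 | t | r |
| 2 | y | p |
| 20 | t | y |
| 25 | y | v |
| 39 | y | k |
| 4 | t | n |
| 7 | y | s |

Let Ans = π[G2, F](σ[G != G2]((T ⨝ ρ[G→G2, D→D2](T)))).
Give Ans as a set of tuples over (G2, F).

{(13, t), (19, t), (2, y), (20, t), (25, y), (39, y), (4, t), (7, y)}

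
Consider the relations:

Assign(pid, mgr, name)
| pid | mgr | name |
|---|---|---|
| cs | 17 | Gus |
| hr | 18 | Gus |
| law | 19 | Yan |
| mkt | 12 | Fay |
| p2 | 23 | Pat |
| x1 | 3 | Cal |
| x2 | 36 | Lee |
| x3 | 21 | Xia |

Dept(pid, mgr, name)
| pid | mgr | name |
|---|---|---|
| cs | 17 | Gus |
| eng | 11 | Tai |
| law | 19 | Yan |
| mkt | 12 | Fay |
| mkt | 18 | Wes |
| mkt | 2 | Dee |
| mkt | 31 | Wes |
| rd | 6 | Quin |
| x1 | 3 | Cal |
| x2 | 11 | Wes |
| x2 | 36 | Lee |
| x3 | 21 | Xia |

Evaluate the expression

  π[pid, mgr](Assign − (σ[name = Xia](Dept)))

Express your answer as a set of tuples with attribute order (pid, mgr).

Selection name = Xia: {(x3, 21, Xia)}
Set difference of the two operands is {(cs, 17, Gus), (hr, 18, Gus), (law, 19, Yan), (mkt, 12, Fay), (p2, 23, Pat), (x1, 3, Cal), (x2, 36, Lee)}.
π[pid, mgr]: project onto (pid, mgr) → {(cs, 17), (hr, 18), (law, 19), (mkt, 12), (p2, 23), (x1, 3), (x2, 36)}

{(cs, 17), (hr, 18), (law, 19), (mkt, 12), (p2, 23), (x1, 3), (x2, 36)}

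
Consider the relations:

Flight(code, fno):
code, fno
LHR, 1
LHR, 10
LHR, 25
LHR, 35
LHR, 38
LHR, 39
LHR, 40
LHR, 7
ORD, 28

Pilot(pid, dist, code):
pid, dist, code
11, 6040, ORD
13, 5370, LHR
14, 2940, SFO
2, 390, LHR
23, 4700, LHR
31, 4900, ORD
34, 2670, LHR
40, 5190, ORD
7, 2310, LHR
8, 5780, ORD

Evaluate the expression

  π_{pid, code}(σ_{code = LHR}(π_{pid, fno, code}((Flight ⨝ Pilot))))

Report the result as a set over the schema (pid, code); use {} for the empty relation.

{(13, LHR), (2, LHR), (23, LHR), (34, LHR), (7, LHR)}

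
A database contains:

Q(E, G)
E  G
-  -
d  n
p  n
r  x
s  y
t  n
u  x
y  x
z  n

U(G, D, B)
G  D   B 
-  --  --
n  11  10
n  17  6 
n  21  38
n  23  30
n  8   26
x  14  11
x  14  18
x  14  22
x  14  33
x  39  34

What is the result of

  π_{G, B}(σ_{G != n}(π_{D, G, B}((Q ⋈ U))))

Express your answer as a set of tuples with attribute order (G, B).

{(x, 11), (x, 18), (x, 22), (x, 33), (x, 34)}

Q ⋈ U (natural join on G): {(d, n, 11, 10), (d, n, 17, 6), (d, n, 21, 38), (d, n, 23, 30), (d, n, 8, 26), (p, n, 11, 10), (p, n, 17, 6), (p, n, 21, 38), (p, n, 23, 30), (p, n, 8, 26), (r, x, 14, 11), (r, x, 14, 18), (r, x, 14, 22), (r, x, 14, 33), (r, x, 39, 34), (t, n, 11, 10), (t, n, 17, 6), (t, n, 21, 38), (t, n, 23, 30), (t, n, 8, 26), (u, x, 14, 11), (u, x, 14, 18), (u, x, 14, 22), (u, x, 14, 33), (u, x, 39, 34), (y, x, 14, 11), (y, x, 14, 18), (y, x, 14, 22), (y, x, 14, 33), (y, x, 39, 34), (z, n, 11, 10), (z, n, 17, 6), (z, n, 21, 38), (z, n, 23, 30), (z, n, 8, 26)}
π_{D, G, B} gives {(11, n, 10), (14, x, 11), (14, x, 18), (14, x, 22), (14, x, 33), (17, n, 6), (21, n, 38), (23, n, 30), (39, x, 34), (8, n, 26)} (25 duplicate(s) eliminated).
σ[G != n]: keep tuples satisfying G != n → {(14, x, 11), (14, x, 18), (14, x, 22), (14, x, 33), (39, x, 34)}
π_{G, B} gives {(x, 11), (x, 18), (x, 22), (x, 33), (x, 34)}.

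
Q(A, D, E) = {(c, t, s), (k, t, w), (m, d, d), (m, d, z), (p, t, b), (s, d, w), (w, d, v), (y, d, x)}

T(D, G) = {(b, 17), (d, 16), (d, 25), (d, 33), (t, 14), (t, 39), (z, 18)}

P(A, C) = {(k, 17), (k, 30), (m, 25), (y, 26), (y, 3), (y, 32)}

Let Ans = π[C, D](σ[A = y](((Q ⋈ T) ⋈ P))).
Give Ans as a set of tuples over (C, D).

{(26, d), (3, d), (32, d)}

Q ⋈ T (natural join on D): {(c, t, s, 14), (c, t, s, 39), (k, t, w, 14), (k, t, w, 39), (m, d, d, 16), (m, d, d, 25), (m, d, d, 33), (m, d, z, 16), (m, d, z, 25), (m, d, z, 33), (p, t, b, 14), (p, t, b, 39), (s, d, w, 16), (s, d, w, 25), (s, d, w, 33), (w, d, v, 16), (w, d, v, 25), (w, d, v, 33), (y, d, x, 16), (y, d, x, 25), (y, d, x, 33)}
(Q ⋈ T) ⋈ P (natural join on A): {(k, t, w, 14, 17), (k, t, w, 14, 30), (k, t, w, 39, 17), (k, t, w, 39, 30), (m, d, d, 16, 25), (m, d, d, 25, 25), (m, d, d, 33, 25), (m, d, z, 16, 25), (m, d, z, 25, 25), (m, d, z, 33, 25), (y, d, x, 16, 26), (y, d, x, 16, 3), (y, d, x, 16, 32), (y, d, x, 25, 26), (y, d, x, 25, 3), (y, d, x, 25, 32), (y, d, x, 33, 26), (y, d, x, 33, 3), (y, d, x, 33, 32)}
Filtering on A = y leaves {(y, d, x, 16, 26), (y, d, x, 16, 3), (y, d, x, 16, 32), (y, d, x, 25, 26), (y, d, x, 25, 3), (y, d, x, 25, 32), (y, d, x, 33, 26), (y, d, x, 33, 3), (y, d, x, 33, 32)}.
π_{C, D} gives {(26, d), (3, d), (32, d)} (6 duplicate(s) eliminated).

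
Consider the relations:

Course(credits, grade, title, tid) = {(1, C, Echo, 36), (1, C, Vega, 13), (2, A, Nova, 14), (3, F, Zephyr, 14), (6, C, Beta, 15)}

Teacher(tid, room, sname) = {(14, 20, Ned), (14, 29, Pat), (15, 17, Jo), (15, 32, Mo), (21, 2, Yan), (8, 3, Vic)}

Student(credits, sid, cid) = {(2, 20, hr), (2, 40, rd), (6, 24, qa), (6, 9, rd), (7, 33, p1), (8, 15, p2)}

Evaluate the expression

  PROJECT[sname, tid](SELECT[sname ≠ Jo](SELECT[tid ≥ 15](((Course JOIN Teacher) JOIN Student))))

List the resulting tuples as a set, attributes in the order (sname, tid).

{(Mo, 15)}

Natural join on tid: {(2, A, Nova, 14, 20, Ned), (2, A, Nova, 14, 29, Pat), (3, F, Zephyr, 14, 20, Ned), (3, F, Zephyr, 14, 29, Pat), (6, C, Beta, 15, 17, Jo), (6, C, Beta, 15, 32, Mo)}
Natural join on credits: {(2, A, Nova, 14, 20, Ned, 20, hr), (2, A, Nova, 14, 20, Ned, 40, rd), (2, A, Nova, 14, 29, Pat, 20, hr), (2, A, Nova, 14, 29, Pat, 40, rd), (6, C, Beta, 15, 17, Jo, 24, qa), (6, C, Beta, 15, 17, Jo, 9, rd), (6, C, Beta, 15, 32, Mo, 24, qa), (6, C, Beta, 15, 32, Mo, 9, rd)}
σ[tid ≥ 15]: keep tuples satisfying tid ≥ 15 → {(6, C, Beta, 15, 17, Jo, 24, qa), (6, C, Beta, 15, 17, Jo, 9, rd), (6, C, Beta, 15, 32, Mo, 24, qa), (6, C, Beta, 15, 32, Mo, 9, rd)}
σ[sname ≠ Jo]: keep tuples satisfying sname ≠ Jo → {(6, C, Beta, 15, 32, Mo, 24, qa), (6, C, Beta, 15, 32, Mo, 9, rd)}
π_{sname, tid} gives {(Mo, 15)} (1 duplicate(s) eliminated).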